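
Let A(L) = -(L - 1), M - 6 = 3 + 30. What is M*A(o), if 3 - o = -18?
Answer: -780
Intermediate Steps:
M = 39 (M = 6 + (3 + 30) = 6 + 33 = 39)
o = 21 (o = 3 - 1*(-18) = 3 + 18 = 21)
A(L) = 1 - L (A(L) = -(-1 + L) = 1 - L)
M*A(o) = 39*(1 - 1*21) = 39*(1 - 21) = 39*(-20) = -780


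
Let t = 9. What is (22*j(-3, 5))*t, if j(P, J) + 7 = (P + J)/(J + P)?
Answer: -1188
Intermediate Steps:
j(P, J) = -6 (j(P, J) = -7 + (P + J)/(J + P) = -7 + (J + P)/(J + P) = -7 + 1 = -6)
(22*j(-3, 5))*t = (22*(-6))*9 = -132*9 = -1188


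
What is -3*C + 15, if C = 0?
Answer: 15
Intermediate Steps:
-3*C + 15 = -3*0 + 15 = 0 + 15 = 15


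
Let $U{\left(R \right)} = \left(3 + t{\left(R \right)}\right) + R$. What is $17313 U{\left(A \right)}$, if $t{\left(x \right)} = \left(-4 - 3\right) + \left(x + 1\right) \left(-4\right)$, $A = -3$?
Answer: $17313$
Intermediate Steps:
$t{\left(x \right)} = -11 - 4 x$ ($t{\left(x \right)} = \left(-4 - 3\right) + \left(1 + x\right) \left(-4\right) = -7 - \left(4 + 4 x\right) = -11 - 4 x$)
$U{\left(R \right)} = -8 - 3 R$ ($U{\left(R \right)} = \left(3 - \left(11 + 4 R\right)\right) + R = \left(-8 - 4 R\right) + R = -8 - 3 R$)
$17313 U{\left(A \right)} = 17313 \left(-8 - -9\right) = 17313 \left(-8 + 9\right) = 17313 \cdot 1 = 17313$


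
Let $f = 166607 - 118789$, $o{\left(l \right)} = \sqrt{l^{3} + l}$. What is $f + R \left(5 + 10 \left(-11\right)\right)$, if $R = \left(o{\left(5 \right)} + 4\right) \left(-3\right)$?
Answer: $49078 + 315 \sqrt{130} \approx 52670.0$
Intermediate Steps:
$o{\left(l \right)} = \sqrt{l + l^{3}}$
$R = -12 - 3 \sqrt{130}$ ($R = \left(\sqrt{5 + 5^{3}} + 4\right) \left(-3\right) = \left(\sqrt{5 + 125} + 4\right) \left(-3\right) = \left(\sqrt{130} + 4\right) \left(-3\right) = \left(4 + \sqrt{130}\right) \left(-3\right) = -12 - 3 \sqrt{130} \approx -46.205$)
$f = 47818$ ($f = 166607 - 118789 = 47818$)
$f + R \left(5 + 10 \left(-11\right)\right) = 47818 + \left(-12 - 3 \sqrt{130}\right) \left(5 + 10 \left(-11\right)\right) = 47818 + \left(-12 - 3 \sqrt{130}\right) \left(5 - 110\right) = 47818 + \left(-12 - 3 \sqrt{130}\right) \left(-105\right) = 47818 + \left(1260 + 315 \sqrt{130}\right) = 49078 + 315 \sqrt{130}$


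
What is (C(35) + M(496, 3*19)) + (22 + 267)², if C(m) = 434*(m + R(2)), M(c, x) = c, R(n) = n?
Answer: 100075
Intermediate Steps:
C(m) = 868 + 434*m (C(m) = 434*(m + 2) = 434*(2 + m) = 868 + 434*m)
(C(35) + M(496, 3*19)) + (22 + 267)² = ((868 + 434*35) + 496) + (22 + 267)² = ((868 + 15190) + 496) + 289² = (16058 + 496) + 83521 = 16554 + 83521 = 100075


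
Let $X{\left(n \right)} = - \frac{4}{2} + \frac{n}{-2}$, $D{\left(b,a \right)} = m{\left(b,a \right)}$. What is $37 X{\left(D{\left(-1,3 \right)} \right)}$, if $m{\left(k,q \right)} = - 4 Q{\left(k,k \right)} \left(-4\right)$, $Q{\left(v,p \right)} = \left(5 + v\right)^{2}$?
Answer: $-4810$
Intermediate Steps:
$m{\left(k,q \right)} = 16 \left(5 + k\right)^{2}$ ($m{\left(k,q \right)} = - 4 \left(5 + k\right)^{2} \left(-4\right) = 16 \left(5 + k\right)^{2}$)
$D{\left(b,a \right)} = 16 \left(5 + b\right)^{2}$
$X{\left(n \right)} = -2 - \frac{n}{2}$ ($X{\left(n \right)} = \left(-4\right) \frac{1}{2} + n \left(- \frac{1}{2}\right) = -2 - \frac{n}{2}$)
$37 X{\left(D{\left(-1,3 \right)} \right)} = 37 \left(-2 - \frac{16 \left(5 - 1\right)^{2}}{2}\right) = 37 \left(-2 - \frac{16 \cdot 4^{2}}{2}\right) = 37 \left(-2 - \frac{16 \cdot 16}{2}\right) = 37 \left(-2 - 128\right) = 37 \left(-130\right) = -4810$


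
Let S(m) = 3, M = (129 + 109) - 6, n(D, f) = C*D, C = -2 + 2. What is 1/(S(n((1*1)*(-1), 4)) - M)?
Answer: -1/229 ≈ -0.0043668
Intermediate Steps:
C = 0
n(D, f) = 0 (n(D, f) = 0*D = 0)
M = 232 (M = 238 - 6 = 232)
1/(S(n((1*1)*(-1), 4)) - M) = 1/(3 - 1*232) = 1/(3 - 232) = 1/(-229) = -1/229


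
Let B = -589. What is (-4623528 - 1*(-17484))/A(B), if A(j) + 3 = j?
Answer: 1151511/148 ≈ 7780.5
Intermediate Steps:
A(j) = -3 + j
(-4623528 - 1*(-17484))/A(B) = (-4623528 - 1*(-17484))/(-3 - 589) = (-4623528 + 17484)/(-592) = -4606044*(-1/592) = 1151511/148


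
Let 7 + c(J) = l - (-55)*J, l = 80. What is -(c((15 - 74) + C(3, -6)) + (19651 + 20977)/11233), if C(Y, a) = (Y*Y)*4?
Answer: 13349108/11233 ≈ 1188.4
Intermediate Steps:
C(Y, a) = 4*Y² (C(Y, a) = Y²*4 = 4*Y²)
c(J) = 73 + 55*J (c(J) = -7 + (80 - (-55)*J) = -7 + (80 + 55*J) = 73 + 55*J)
-(c((15 - 74) + C(3, -6)) + (19651 + 20977)/11233) = -((73 + 55*((15 - 74) + 4*3²)) + (19651 + 20977)/11233) = -((73 + 55*(-59 + 4*9)) + 40628*(1/11233)) = -((73 + 55*(-59 + 36)) + 40628/11233) = -((73 + 55*(-23)) + 40628/11233) = -((73 - 1265) + 40628/11233) = -(-1192 + 40628/11233) = -1*(-13349108/11233) = 13349108/11233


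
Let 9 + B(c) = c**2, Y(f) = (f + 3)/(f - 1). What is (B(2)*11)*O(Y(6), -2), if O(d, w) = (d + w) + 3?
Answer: -154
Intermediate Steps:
Y(f) = (3 + f)/(-1 + f)
B(c) = -9 + c**2
O(d, w) = 3 + d + w
(B(2)*11)*O(Y(6), -2) = ((-9 + 2**2)*11)*(3 + (3 + 6)/(-1 + 6) - 2) = ((-9 + 4)*11)*(3 + 9/5 - 2) = (-5*11)*(3 + (1/5)*9 - 2) = -55*(3 + 9/5 - 2) = -55*14/5 = -154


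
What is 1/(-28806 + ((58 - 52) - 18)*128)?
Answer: -1/30342 ≈ -3.2958e-5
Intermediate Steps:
1/(-28806 + ((58 - 52) - 18)*128) = 1/(-28806 + (6 - 18)*128) = 1/(-28806 - 12*128) = 1/(-28806 - 1536) = 1/(-30342) = -1/30342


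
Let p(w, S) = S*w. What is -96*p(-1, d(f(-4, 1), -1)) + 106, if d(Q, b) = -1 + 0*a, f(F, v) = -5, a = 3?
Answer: 10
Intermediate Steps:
d(Q, b) = -1 (d(Q, b) = -1 + 0*3 = -1 + 0 = -1)
-96*p(-1, d(f(-4, 1), -1)) + 106 = -(-96)*(-1) + 106 = -96*1 + 106 = -96 + 106 = 10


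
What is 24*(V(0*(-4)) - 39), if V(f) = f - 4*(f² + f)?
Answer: -936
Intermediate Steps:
V(f) = -4*f² - 3*f (V(f) = f - 4*(f + f²) = f + (-4*f - 4*f²) = -4*f² - 3*f)
24*(V(0*(-4)) - 39) = 24*(-0*(-4)*(3 + 4*(0*(-4))) - 39) = 24*(-1*0*(3 + 4*0) - 39) = 24*(-1*0*(3 + 0) - 39) = 24*(-1*0*3 - 39) = 24*(0 - 39) = 24*(-39) = -936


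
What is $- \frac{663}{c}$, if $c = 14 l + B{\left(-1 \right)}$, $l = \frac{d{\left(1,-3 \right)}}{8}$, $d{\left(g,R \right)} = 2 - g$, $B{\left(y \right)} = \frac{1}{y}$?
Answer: $-884$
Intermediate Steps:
$l = \frac{1}{8}$ ($l = \frac{2 - 1}{8} = \left(2 - 1\right) \frac{1}{8} = 1 \cdot \frac{1}{8} = \frac{1}{8} \approx 0.125$)
$c = \frac{3}{4}$ ($c = 14 \cdot \frac{1}{8} + \frac{1}{-1} = \frac{7}{4} - 1 = \frac{3}{4} \approx 0.75$)
$- \frac{663}{c} = - \frac{663}{\frac{3}{4}} = \left(-663\right) \frac{4}{3} = -884$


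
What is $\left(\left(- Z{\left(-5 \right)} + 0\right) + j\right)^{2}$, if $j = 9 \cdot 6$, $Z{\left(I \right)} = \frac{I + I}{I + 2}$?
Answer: $\frac{23104}{9} \approx 2567.1$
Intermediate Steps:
$Z{\left(I \right)} = \frac{2 I}{2 + I}$
$j = 54$
$\left(\left(- Z{\left(-5 \right)} + 0\right) + j\right)^{2} = \left(\left(- \frac{2 \left(-5\right)}{2 - 5} + 0\right) + 54\right)^{2} = \left(\left(- \frac{2 \left(-5\right)}{-3} + 0\right) + 54\right)^{2} = \left(\left(- \frac{2 \left(-5\right) \left(-1\right)}{3} + 0\right) + 54\right)^{2} = \left(\left(\left(-1\right) \frac{10}{3} + 0\right) + 54\right)^{2} = \left(\left(- \frac{10}{3} + 0\right) + 54\right)^{2} = \left(- \frac{10}{3} + 54\right)^{2} = \left(\frac{152}{3}\right)^{2} = \frac{23104}{9}$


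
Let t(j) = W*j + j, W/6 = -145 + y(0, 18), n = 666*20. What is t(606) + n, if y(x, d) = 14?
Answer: -462390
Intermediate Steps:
n = 13320
W = -786 (W = 6*(-145 + 14) = 6*(-131) = -786)
t(j) = -785*j (t(j) = -786*j + j = -785*j)
t(606) + n = -785*606 + 13320 = -475710 + 13320 = -462390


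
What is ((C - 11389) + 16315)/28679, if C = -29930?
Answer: -3572/4097 ≈ -0.87186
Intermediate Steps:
((C - 11389) + 16315)/28679 = ((-29930 - 11389) + 16315)/28679 = (-41319 + 16315)*(1/28679) = -25004*1/28679 = -3572/4097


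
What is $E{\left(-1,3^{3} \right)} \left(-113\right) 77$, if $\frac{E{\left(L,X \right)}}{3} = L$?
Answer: $26103$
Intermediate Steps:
$E{\left(L,X \right)} = 3 L$
$E{\left(-1,3^{3} \right)} \left(-113\right) 77 = 3 \left(-1\right) \left(-113\right) 77 = \left(-3\right) \left(-113\right) 77 = 339 \cdot 77 = 26103$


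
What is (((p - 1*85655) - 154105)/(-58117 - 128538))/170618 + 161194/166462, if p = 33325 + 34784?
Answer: 2566762991450011/2650632919914490 ≈ 0.96836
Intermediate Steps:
p = 68109
(((p - 1*85655) - 154105)/(-58117 - 128538))/170618 + 161194/166462 = (((68109 - 1*85655) - 154105)/(-58117 - 128538))/170618 + 161194/166462 = (((68109 - 85655) - 154105)/(-186655))*(1/170618) + 161194*(1/166462) = ((-17546 - 154105)*(-1/186655))*(1/170618) + 80597/83231 = -171651*(-1/186655)*(1/170618) + 80597/83231 = (171651/186655)*(1/170618) + 80597/83231 = 171651/31846702790 + 80597/83231 = 2566762991450011/2650632919914490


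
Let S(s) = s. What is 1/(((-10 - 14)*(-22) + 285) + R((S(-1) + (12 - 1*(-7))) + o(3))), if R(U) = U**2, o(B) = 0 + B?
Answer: 1/1254 ≈ 0.00079745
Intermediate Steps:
o(B) = B
1/(((-10 - 14)*(-22) + 285) + R((S(-1) + (12 - 1*(-7))) + o(3))) = 1/(((-10 - 14)*(-22) + 285) + ((-1 + (12 - 1*(-7))) + 3)**2) = 1/((-24*(-22) + 285) + ((-1 + (12 + 7)) + 3)**2) = 1/((528 + 285) + ((-1 + 19) + 3)**2) = 1/(813 + (18 + 3)**2) = 1/(813 + 21**2) = 1/(813 + 441) = 1/1254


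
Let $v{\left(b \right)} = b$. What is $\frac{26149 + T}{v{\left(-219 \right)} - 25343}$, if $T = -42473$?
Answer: $\frac{8162}{12781} \approx 0.6386$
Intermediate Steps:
$\frac{26149 + T}{v{\left(-219 \right)} - 25343} = \frac{26149 - 42473}{-219 - 25343} = - \frac{16324}{-25562} = \left(-16324\right) \left(- \frac{1}{25562}\right) = \frac{8162}{12781}$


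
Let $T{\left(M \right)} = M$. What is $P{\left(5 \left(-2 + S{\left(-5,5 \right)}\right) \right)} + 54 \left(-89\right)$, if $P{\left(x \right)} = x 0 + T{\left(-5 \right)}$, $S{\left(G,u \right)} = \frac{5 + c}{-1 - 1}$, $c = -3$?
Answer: $-4811$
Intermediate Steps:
$S{\left(G,u \right)} = -1$ ($S{\left(G,u \right)} = \frac{5 - 3}{-1 - 1} = \frac{2}{-2} = 2 \left(- \frac{1}{2}\right) = -1$)
$P{\left(x \right)} = -5$ ($P{\left(x \right)} = x 0 - 5 = 0 - 5 = -5$)
$P{\left(5 \left(-2 + S{\left(-5,5 \right)}\right) \right)} + 54 \left(-89\right) = -5 + 54 \left(-89\right) = -5 - 4806 = -4811$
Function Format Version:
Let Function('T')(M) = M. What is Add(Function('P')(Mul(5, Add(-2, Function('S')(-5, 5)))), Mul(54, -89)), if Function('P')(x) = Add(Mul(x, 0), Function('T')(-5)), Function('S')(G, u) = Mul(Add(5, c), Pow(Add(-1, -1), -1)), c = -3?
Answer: -4811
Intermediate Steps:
Function('S')(G, u) = -1 (Function('S')(G, u) = Mul(Add(5, -3), Pow(Add(-1, -1), -1)) = Mul(2, Pow(-2, -1)) = Mul(2, Rational(-1, 2)) = -1)
Function('P')(x) = -5 (Function('P')(x) = Add(Mul(x, 0), -5) = Add(0, -5) = -5)
Add(Function('P')(Mul(5, Add(-2, Function('S')(-5, 5)))), Mul(54, -89)) = Add(-5, Mul(54, -89)) = Add(-5, -4806) = -4811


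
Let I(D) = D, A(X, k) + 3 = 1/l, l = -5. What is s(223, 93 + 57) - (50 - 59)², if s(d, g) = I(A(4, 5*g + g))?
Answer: -421/5 ≈ -84.200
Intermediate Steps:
A(X, k) = -16/5 (A(X, k) = -3 + 1/(-5) = -3 - ⅕ = -16/5)
s(d, g) = -16/5
s(223, 93 + 57) - (50 - 59)² = -16/5 - (50 - 59)² = -16/5 - 1*(-9)² = -16/5 - 1*81 = -16/5 - 81 = -421/5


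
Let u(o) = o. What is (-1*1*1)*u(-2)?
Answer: 2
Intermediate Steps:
(-1*1*1)*u(-2) = (-1*1*1)*(-2) = -1*1*(-2) = -1*(-2) = 2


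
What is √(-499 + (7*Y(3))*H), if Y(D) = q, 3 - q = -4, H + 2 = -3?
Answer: 2*I*√186 ≈ 27.276*I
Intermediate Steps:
H = -5 (H = -2 - 3 = -5)
q = 7 (q = 3 - 1*(-4) = 3 + 4 = 7)
Y(D) = 7
√(-499 + (7*Y(3))*H) = √(-499 + (7*7)*(-5)) = √(-499 + 49*(-5)) = √(-499 - 245) = √(-744) = 2*I*√186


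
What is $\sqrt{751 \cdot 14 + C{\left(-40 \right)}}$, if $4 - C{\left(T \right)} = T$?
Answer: $\sqrt{10558} \approx 102.75$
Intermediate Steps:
$C{\left(T \right)} = 4 - T$
$\sqrt{751 \cdot 14 + C{\left(-40 \right)}} = \sqrt{751 \cdot 14 + \left(4 - -40\right)} = \sqrt{10514 + \left(4 + 40\right)} = \sqrt{10514 + 44} = \sqrt{10558}$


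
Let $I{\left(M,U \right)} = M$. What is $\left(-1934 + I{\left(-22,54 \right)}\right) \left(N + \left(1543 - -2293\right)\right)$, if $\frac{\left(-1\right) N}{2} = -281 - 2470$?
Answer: $-18265128$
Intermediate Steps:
$N = 5502$ ($N = - 2 \left(-281 - 2470\right) = \left(-2\right) \left(-2751\right) = 5502$)
$\left(-1934 + I{\left(-22,54 \right)}\right) \left(N + \left(1543 - -2293\right)\right) = \left(-1934 - 22\right) \left(5502 + \left(1543 - -2293\right)\right) = - 1956 \left(5502 + \left(1543 + 2293\right)\right) = - 1956 \left(5502 + 3836\right) = \left(-1956\right) 9338 = -18265128$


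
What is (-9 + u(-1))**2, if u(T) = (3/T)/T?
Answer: 36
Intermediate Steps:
u(T) = 3/T**2
(-9 + u(-1))**2 = (-9 + 3/(-1)**2)**2 = (-9 + 3*1)**2 = (-9 + 3)**2 = (-6)**2 = 36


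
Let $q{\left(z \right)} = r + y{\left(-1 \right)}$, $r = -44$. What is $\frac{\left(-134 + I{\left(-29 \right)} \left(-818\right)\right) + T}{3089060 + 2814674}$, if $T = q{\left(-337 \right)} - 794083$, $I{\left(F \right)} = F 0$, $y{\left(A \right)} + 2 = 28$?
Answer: $- \frac{794235}{5903734} \approx -0.13453$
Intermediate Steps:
$y{\left(A \right)} = 26$ ($y{\left(A \right)} = -2 + 28 = 26$)
$I{\left(F \right)} = 0$
$q{\left(z \right)} = -18$ ($q{\left(z \right)} = -44 + 26 = -18$)
$T = -794101$ ($T = -18 - 794083 = -794101$)
$\frac{\left(-134 + I{\left(-29 \right)} \left(-818\right)\right) + T}{3089060 + 2814674} = \frac{\left(-134 + 0 \left(-818\right)\right) - 794101}{3089060 + 2814674} = \frac{\left(-134 + 0\right) - 794101}{5903734} = \left(-134 - 794101\right) \frac{1}{5903734} = \left(-794235\right) \frac{1}{5903734} = - \frac{794235}{5903734}$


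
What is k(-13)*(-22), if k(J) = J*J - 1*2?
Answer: -3674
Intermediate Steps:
k(J) = -2 + J² (k(J) = J² - 2 = -2 + J²)
k(-13)*(-22) = (-2 + (-13)²)*(-22) = (-2 + 169)*(-22) = 167*(-22) = -3674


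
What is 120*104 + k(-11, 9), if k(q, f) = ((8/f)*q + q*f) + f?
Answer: 111422/9 ≈ 12380.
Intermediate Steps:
k(q, f) = f + f*q + 8*q/f (k(q, f) = (8*q/f + f*q) + f = (f*q + 8*q/f) + f = f + f*q + 8*q/f)
120*104 + k(-11, 9) = 120*104 + (9 + 9*(-11) + 8*(-11)/9) = 12480 + (9 - 99 + 8*(-11)*(⅑)) = 12480 + (9 - 99 - 88/9) = 12480 - 898/9 = 111422/9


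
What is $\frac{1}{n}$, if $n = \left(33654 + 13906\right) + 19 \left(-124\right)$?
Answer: $\frac{1}{45204} \approx 2.2122 \cdot 10^{-5}$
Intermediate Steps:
$n = 45204$ ($n = 47560 - 2356 = 45204$)
$\frac{1}{n} = \frac{1}{45204}$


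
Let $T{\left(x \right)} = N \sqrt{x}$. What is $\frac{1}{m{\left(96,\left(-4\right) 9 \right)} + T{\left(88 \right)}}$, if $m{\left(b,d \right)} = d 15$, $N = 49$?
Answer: $- \frac{135}{20078} - \frac{49 \sqrt{22}}{40156} \approx -0.012447$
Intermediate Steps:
$T{\left(x \right)} = 49 \sqrt{x}$
$m{\left(b,d \right)} = 15 d$
$\frac{1}{m{\left(96,\left(-4\right) 9 \right)} + T{\left(88 \right)}} = \frac{1}{15 \left(\left(-4\right) 9\right) + 49 \sqrt{88}} = \frac{1}{15 \left(-36\right) + 49 \cdot 2 \sqrt{22}} = \frac{1}{-540 + 98 \sqrt{22}}$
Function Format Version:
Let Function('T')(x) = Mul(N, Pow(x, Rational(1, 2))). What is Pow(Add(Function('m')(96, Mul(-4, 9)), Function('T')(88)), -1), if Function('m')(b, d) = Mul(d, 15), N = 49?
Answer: Add(Rational(-135, 20078), Mul(Rational(-49, 40156), Pow(22, Rational(1, 2)))) ≈ -0.012447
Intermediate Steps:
Function('T')(x) = Mul(49, Pow(x, Rational(1, 2)))
Function('m')(b, d) = Mul(15, d)
Pow(Add(Function('m')(96, Mul(-4, 9)), Function('T')(88)), -1) = Pow(Add(Mul(15, Mul(-4, 9)), Mul(49, Pow(88, Rational(1, 2)))), -1) = Pow(Add(Mul(15, -36), Mul(49, Mul(2, Pow(22, Rational(1, 2))))), -1) = Pow(Add(-540, Mul(98, Pow(22, Rational(1, 2)))), -1)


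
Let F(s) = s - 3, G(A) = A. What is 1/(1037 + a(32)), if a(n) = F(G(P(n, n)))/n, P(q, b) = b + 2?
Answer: 32/33215 ≈ 0.00096342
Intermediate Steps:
P(q, b) = 2 + b
F(s) = -3 + s
a(n) = (-1 + n)/n (a(n) = (-3 + (2 + n))/n = (-1 + n)/n)
1/(1037 + a(32)) = 1/(1037 + (-1 + 32)/32) = 1/(1037 + (1/32)*31) = 1/(1037 + 31/32) = 1/(33215/32) = 32/33215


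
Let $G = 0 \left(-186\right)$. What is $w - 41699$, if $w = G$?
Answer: $-41699$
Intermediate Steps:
$G = 0$
$w = 0$
$w - 41699 = 0 - 41699 = -41699$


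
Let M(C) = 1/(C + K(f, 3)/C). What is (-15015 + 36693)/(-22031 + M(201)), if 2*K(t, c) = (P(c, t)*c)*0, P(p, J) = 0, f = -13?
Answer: -2178639/2214115 ≈ -0.98398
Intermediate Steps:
K(t, c) = 0 (K(t, c) = ((0*c)*0)/2 = (0*0)/2 = (1/2)*0 = 0)
M(C) = 1/C (M(C) = 1/(C + 0/C) = 1/(C + 0) = 1/C)
(-15015 + 36693)/(-22031 + M(201)) = (-15015 + 36693)/(-22031 + 1/201) = 21678/(-22031 + 1/201) = 21678/(-4428230/201) = 21678*(-201/4428230) = -2178639/2214115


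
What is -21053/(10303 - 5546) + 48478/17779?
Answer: -143691441/84574703 ≈ -1.6990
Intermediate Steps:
-21053/(10303 - 5546) + 48478/17779 = -21053/4757 + 48478*(1/17779) = -21053*1/4757 + 48478/17779 = -21053/4757 + 48478/17779 = -143691441/84574703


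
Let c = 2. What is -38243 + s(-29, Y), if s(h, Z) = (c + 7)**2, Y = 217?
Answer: -38162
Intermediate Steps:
s(h, Z) = 81 (s(h, Z) = (2 + 7)**2 = 9**2 = 81)
-38243 + s(-29, Y) = -38243 + 81 = -38162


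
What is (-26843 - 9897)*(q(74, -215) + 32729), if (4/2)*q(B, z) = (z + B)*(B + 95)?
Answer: -764724730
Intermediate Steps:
q(B, z) = (95 + B)*(B + z)/2 (q(B, z) = ((z + B)*(B + 95))/2 = ((B + z)*(95 + B))/2 = ((95 + B)*(B + z))/2 = (95 + B)*(B + z)/2)
(-26843 - 9897)*(q(74, -215) + 32729) = (-26843 - 9897)*(((½)*74² + (95/2)*74 + (95/2)*(-215) + (½)*74*(-215)) + 32729) = -36740*(((½)*5476 + 3515 - 20425/2 - 7955) + 32729) = -36740*((2738 + 3515 - 20425/2 - 7955) + 32729) = -36740*(-23829/2 + 32729) = -36740*41629/2 = -764724730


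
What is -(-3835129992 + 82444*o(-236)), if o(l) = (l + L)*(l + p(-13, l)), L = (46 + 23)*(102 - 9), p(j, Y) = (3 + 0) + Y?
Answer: 242831134708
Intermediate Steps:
p(j, Y) = 3 + Y
L = 6417 (L = 69*93 = 6417)
o(l) = (3 + 2*l)*(6417 + l) (o(l) = (l + 6417)*(l + (3 + l)) = (6417 + l)*(3 + 2*l) = (3 + 2*l)*(6417 + l))
-(-3835129992 + 82444*o(-236)) = -82444/(1/((19251 + 2*(-236)² + 12837*(-236)) - 46518)) = -82444/(1/((19251 + 2*55696 - 3029532) - 46518)) = -82444/(1/((19251 + 111392 - 3029532) - 46518)) = -82444/(1/(-2898889 - 46518)) = -82444/(1/(-2945407)) = -82444/(-1/2945407) = -82444*(-2945407) = 242831134708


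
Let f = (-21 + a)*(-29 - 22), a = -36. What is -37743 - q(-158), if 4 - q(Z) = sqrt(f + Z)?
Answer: -37747 + sqrt(2749) ≈ -37695.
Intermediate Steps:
f = 2907 (f = (-21 - 36)*(-29 - 22) = -57*(-51) = 2907)
q(Z) = 4 - sqrt(2907 + Z)
-37743 - q(-158) = -37743 - (4 - sqrt(2907 - 158)) = -37743 - (4 - sqrt(2749)) = -37743 + (-4 + sqrt(2749)) = -37747 + sqrt(2749)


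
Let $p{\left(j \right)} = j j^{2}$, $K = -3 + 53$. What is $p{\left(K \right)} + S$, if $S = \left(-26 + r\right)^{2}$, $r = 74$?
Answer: $127304$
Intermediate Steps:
$K = 50$
$p{\left(j \right)} = j^{3}$
$S = 2304$ ($S = \left(-26 + 74\right)^{2} = 48^{2} = 2304$)
$p{\left(K \right)} + S = 50^{3} + 2304 = 125000 + 2304 = 127304$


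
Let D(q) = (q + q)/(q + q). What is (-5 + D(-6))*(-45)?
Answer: 180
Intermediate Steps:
D(q) = 1 (D(q) = (2*q)/((2*q)) = (2*q)*(1/(2*q)) = 1)
(-5 + D(-6))*(-45) = (-5 + 1)*(-45) = -4*(-45) = 180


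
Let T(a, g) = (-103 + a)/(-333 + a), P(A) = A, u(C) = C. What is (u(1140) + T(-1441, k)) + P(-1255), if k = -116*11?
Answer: -101233/887 ≈ -114.13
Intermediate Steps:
k = -1276
T(a, g) = (-103 + a)/(-333 + a)
(u(1140) + T(-1441, k)) + P(-1255) = (1140 + (-103 - 1441)/(-333 - 1441)) - 1255 = (1140 - 1544/(-1774)) - 1255 = (1140 - 1/1774*(-1544)) - 1255 = (1140 + 772/887) - 1255 = 1011952/887 - 1255 = -101233/887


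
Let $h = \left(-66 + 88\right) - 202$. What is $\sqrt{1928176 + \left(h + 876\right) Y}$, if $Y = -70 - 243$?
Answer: $2 \sqrt{427582} \approx 1307.8$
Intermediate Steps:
$h = -180$ ($h = 22 - 202 = -180$)
$Y = -313$ ($Y = -70 - 243 = -313$)
$\sqrt{1928176 + \left(h + 876\right) Y} = \sqrt{1928176 + \left(-180 + 876\right) \left(-313\right)} = \sqrt{1928176 + 696 \left(-313\right)} = \sqrt{1928176 - 217848} = \sqrt{1710328} = 2 \sqrt{427582}$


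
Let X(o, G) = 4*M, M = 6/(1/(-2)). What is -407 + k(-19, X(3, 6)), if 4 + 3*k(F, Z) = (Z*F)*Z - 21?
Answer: -45022/3 ≈ -15007.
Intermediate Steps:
M = -12 (M = 6/(-½) = 6*(-2) = -12)
X(o, G) = -48 (X(o, G) = 4*(-12) = -48)
k(F, Z) = -25/3 + F*Z²/3 (k(F, Z) = -4/3 + ((Z*F)*Z - 21)/3 = -4/3 + ((F*Z)*Z - 21)/3 = -4/3 + (F*Z² - 21)/3 = -4/3 + (-21 + F*Z²)/3 = -4/3 + (-7 + F*Z²/3) = -25/3 + F*Z²/3)
-407 + k(-19, X(3, 6)) = -407 + (-25/3 + (⅓)*(-19)*(-48)²) = -407 + (-25/3 + (⅓)*(-19)*2304) = -407 + (-25/3 - 14592) = -407 - 43801/3 = -45022/3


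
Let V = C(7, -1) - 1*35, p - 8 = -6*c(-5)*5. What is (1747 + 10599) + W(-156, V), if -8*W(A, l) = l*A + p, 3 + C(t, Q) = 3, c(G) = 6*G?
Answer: 11550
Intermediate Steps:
p = 908 (p = 8 - 36*(-5)*5 = 8 - 6*(-30)*5 = 8 + 180*5 = 8 + 900 = 908)
C(t, Q) = 0 (C(t, Q) = -3 + 3 = 0)
V = -35 (V = 0 - 1*35 = 0 - 35 = -35)
W(A, l) = -227/2 - A*l/8 (W(A, l) = -(l*A + 908)/8 = -(A*l + 908)/8 = -(908 + A*l)/8 = -227/2 - A*l/8)
(1747 + 10599) + W(-156, V) = (1747 + 10599) + (-227/2 - ⅛*(-156)*(-35)) = 12346 + (-227/2 - 1365/2) = 12346 - 796 = 11550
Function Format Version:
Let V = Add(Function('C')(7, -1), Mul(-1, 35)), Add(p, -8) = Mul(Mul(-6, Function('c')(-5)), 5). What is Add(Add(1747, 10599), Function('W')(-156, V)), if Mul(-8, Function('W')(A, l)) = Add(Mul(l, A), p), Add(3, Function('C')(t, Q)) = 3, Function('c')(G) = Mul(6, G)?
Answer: 11550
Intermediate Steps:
p = 908 (p = Add(8, Mul(Mul(-6, Mul(6, -5)), 5)) = Add(8, Mul(Mul(-6, -30), 5)) = Add(8, Mul(180, 5)) = Add(8, 900) = 908)
Function('C')(t, Q) = 0 (Function('C')(t, Q) = Add(-3, 3) = 0)
V = -35 (V = Add(0, Mul(-1, 35)) = Add(0, -35) = -35)
Function('W')(A, l) = Add(Rational(-227, 2), Mul(Rational(-1, 8), A, l)) (Function('W')(A, l) = Mul(Rational(-1, 8), Add(Mul(l, A), 908)) = Mul(Rational(-1, 8), Add(Mul(A, l), 908)) = Mul(Rational(-1, 8), Add(908, Mul(A, l))) = Add(Rational(-227, 2), Mul(Rational(-1, 8), A, l)))
Add(Add(1747, 10599), Function('W')(-156, V)) = Add(Add(1747, 10599), Add(Rational(-227, 2), Mul(Rational(-1, 8), -156, -35))) = Add(12346, Add(Rational(-227, 2), Rational(-1365, 2))) = Add(12346, -796) = 11550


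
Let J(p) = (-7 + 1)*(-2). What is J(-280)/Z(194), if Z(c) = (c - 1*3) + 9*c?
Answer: 12/1937 ≈ 0.0061952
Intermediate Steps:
J(p) = 12 (J(p) = -6*(-2) = 12)
Z(c) = -3 + 10*c (Z(c) = (c - 3) + 9*c = (-3 + c) + 9*c = -3 + 10*c)
J(-280)/Z(194) = 12/(-3 + 10*194) = 12/(-3 + 1940) = 12/1937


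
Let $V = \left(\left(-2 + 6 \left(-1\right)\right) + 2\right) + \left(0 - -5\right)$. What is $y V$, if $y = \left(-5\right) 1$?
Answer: $5$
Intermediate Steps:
$V = -1$ ($V = \left(\left(-2 - 6\right) + 2\right) + \left(0 + 5\right) = \left(-8 + 2\right) + 5 = -6 + 5 = -1$)
$y = -5$
$y V = \left(-5\right) \left(-1\right) = 5$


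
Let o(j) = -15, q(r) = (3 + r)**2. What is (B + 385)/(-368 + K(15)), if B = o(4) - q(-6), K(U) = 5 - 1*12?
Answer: -361/375 ≈ -0.96267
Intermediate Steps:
K(U) = -7 (K(U) = 5 - 12 = -7)
B = -24 (B = -15 - (3 - 6)**2 = -15 - 1*(-3)**2 = -15 - 1*9 = -15 - 9 = -24)
(B + 385)/(-368 + K(15)) = (-24 + 385)/(-368 - 7) = 361/(-375) = 361*(-1/375) = -361/375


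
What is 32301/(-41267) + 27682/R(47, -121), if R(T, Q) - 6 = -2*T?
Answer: -572597791/1815748 ≈ -315.35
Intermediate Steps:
R(T, Q) = 6 - 2*T
32301/(-41267) + 27682/R(47, -121) = 32301/(-41267) + 27682/(6 - 2*47) = 32301*(-1/41267) + 27682/(6 - 94) = -32301/41267 + 27682/(-88) = -32301/41267 + 27682*(-1/88) = -32301/41267 - 13841/44 = -572597791/1815748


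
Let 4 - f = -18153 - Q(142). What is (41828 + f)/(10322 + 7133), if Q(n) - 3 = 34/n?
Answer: 851833/247861 ≈ 3.4367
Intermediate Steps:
Q(n) = 3 + 34/n
f = 1289377/71 (f = 4 - (-18153 - (3 + 34/142)) = 4 - (-18153 - (3 + 34*(1/142))) = 4 - (-18153 - (3 + 17/71)) = 4 - (-18153 - 1*230/71) = 4 - (-18153 - 230/71) = 4 - 1*(-1289093/71) = 4 + 1289093/71 = 1289377/71 ≈ 18160.)
(41828 + f)/(10322 + 7133) = (41828 + 1289377/71)/(10322 + 7133) = (4259165/71)/17455 = (4259165/71)*(1/17455) = 851833/247861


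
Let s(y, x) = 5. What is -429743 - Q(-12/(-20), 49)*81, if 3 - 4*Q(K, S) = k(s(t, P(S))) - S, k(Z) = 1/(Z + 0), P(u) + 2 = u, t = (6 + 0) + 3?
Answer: -8615839/20 ≈ -4.3079e+5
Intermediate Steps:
t = 9 (t = 6 + 3 = 9)
P(u) = -2 + u
k(Z) = 1/Z
Q(K, S) = 7/10 + S/4 (Q(K, S) = ¾ - (1/5 - S)/4 = ¾ - (⅕ - S)/4 = ¾ + (-1/20 + S/4) = 7/10 + S/4)
-429743 - Q(-12/(-20), 49)*81 = -429743 - (7/10 + (¼)*49)*81 = -429743 - (7/10 + 49/4)*81 = -429743 - 259*81/20 = -429743 - 1*20979/20 = -429743 - 20979/20 = -8615839/20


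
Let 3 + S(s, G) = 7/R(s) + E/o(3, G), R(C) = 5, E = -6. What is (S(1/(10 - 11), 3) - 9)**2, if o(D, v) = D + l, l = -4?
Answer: 529/25 ≈ 21.160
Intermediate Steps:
o(D, v) = -4 + D (o(D, v) = D - 4 = -4 + D)
S(s, G) = 22/5 (S(s, G) = -3 + (7/5 - 6/(-4 + 3)) = -3 + (7*(1/5) - 6/(-1)) = -3 + (7/5 - 6*(-1)) = -3 + (7/5 + 6) = -3 + 37/5 = 22/5)
(S(1/(10 - 11), 3) - 9)**2 = (22/5 - 9)**2 = (-23/5)**2 = 529/25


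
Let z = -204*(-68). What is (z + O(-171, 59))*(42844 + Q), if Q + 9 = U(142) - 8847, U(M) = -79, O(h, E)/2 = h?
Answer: 458788770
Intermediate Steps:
O(h, E) = 2*h
z = 13872
Q = -8935 (Q = -9 + (-79 - 8847) = -9 - 8926 = -8935)
(z + O(-171, 59))*(42844 + Q) = (13872 + 2*(-171))*(42844 - 8935) = (13872 - 342)*33909 = 13530*33909 = 458788770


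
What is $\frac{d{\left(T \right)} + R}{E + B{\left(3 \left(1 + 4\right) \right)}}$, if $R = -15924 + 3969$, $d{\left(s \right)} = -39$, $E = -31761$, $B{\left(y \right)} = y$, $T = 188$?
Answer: $\frac{1999}{5291} \approx 0.37781$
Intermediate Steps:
$R = -11955$
$\frac{d{\left(T \right)} + R}{E + B{\left(3 \left(1 + 4\right) \right)}} = \frac{-39 - 11955}{-31761 + 3 \left(1 + 4\right)} = - \frac{11994}{-31761 + 3 \cdot 5} = - \frac{11994}{-31761 + 15} = - \frac{11994}{-31746} = \left(-11994\right) \left(- \frac{1}{31746}\right) = \frac{1999}{5291}$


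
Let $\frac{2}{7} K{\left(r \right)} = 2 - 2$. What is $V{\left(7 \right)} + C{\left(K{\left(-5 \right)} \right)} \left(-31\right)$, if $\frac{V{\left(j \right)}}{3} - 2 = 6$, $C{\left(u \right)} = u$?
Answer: $24$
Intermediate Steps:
$K{\left(r \right)} = 0$ ($K{\left(r \right)} = \frac{7 \left(2 - 2\right)}{2} = \frac{7}{2} \cdot 0 = 0$)
$V{\left(j \right)} = 24$ ($V{\left(j \right)} = 6 + 3 \cdot 6 = 6 + 18 = 24$)
$V{\left(7 \right)} + C{\left(K{\left(-5 \right)} \right)} \left(-31\right) = 24 + 0 \left(-31\right) = 24 + 0 = 24$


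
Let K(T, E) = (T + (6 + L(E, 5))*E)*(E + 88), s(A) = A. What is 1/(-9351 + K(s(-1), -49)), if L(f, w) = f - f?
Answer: -1/20856 ≈ -4.7948e-5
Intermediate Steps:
L(f, w) = 0
K(T, E) = (88 + E)*(T + 6*E) (K(T, E) = (T + (6 + 0)*E)*(E + 88) = (T + 6*E)*(88 + E) = (88 + E)*(T + 6*E))
1/(-9351 + K(s(-1), -49)) = 1/(-9351 + (6*(-49)² + 88*(-1) + 528*(-49) - 49*(-1))) = 1/(-9351 + (6*2401 - 88 - 25872 + 49)) = 1/(-9351 + (14406 - 88 - 25872 + 49)) = 1/(-9351 - 11505) = 1/(-20856) = -1/20856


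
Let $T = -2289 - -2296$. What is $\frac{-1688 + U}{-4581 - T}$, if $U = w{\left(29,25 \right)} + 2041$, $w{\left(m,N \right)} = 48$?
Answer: $- \frac{401}{4588} \approx -0.087402$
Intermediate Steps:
$T = 7$ ($T = -2289 + 2296 = 7$)
$U = 2089$ ($U = 48 + 2041 = 2089$)
$\frac{-1688 + U}{-4581 - T} = \frac{-1688 + 2089}{-4581 - 7} = \frac{401}{-4581 - 7} = \frac{401}{-4588} = 401 \left(- \frac{1}{4588}\right) = - \frac{401}{4588}$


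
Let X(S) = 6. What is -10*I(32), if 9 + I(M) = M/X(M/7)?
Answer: 110/3 ≈ 36.667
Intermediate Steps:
I(M) = -9 + M/6
-10*I(32) = -10*(-9 + (⅙)*32) = -10*(-9 + 16/3) = -10*(-11/3) = 110/3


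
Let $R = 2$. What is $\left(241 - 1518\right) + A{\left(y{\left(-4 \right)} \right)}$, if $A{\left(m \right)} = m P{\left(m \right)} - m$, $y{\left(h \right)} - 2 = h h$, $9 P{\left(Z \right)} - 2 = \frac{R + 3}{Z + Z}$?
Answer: $- \frac{23233}{18} \approx -1290.7$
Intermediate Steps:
$P{\left(Z \right)} = \frac{2}{9} + \frac{5}{18 Z}$ ($P{\left(Z \right)} = \frac{2}{9} + \frac{\left(2 + 3\right) \frac{1}{Z + Z}}{9} = \frac{2}{9} + \frac{5 \frac{1}{2 Z}}{9} = \frac{2}{9} + \frac{\frac{5}{2} \frac{1}{Z}}{9} = \frac{2}{9} + \frac{5}{18 Z}$)
$y{\left(h \right)} = 2 + h^{2}$ ($y{\left(h \right)} = 2 + h h = 2 + h^{2}$)
$A{\left(m \right)} = \frac{5}{18} - \frac{7 m}{9}$ ($A{\left(m \right)} = m \frac{5 + 4 m}{18 m} - m = \left(\frac{5}{18} + \frac{2 m}{9}\right) - m = \frac{5}{18} - \frac{7 m}{9}$)
$\left(241 - 1518\right) + A{\left(y{\left(-4 \right)} \right)} = \left(241 - 1518\right) + \left(\frac{5}{18} - \frac{7 \left(2 + \left(-4\right)^{2}\right)}{9}\right) = -1277 + \left(\frac{5}{18} - \frac{7 \left(2 + 16\right)}{9}\right) = -1277 + \left(\frac{5}{18} - 14\right) = -1277 - \frac{247}{18} = - \frac{23233}{18}$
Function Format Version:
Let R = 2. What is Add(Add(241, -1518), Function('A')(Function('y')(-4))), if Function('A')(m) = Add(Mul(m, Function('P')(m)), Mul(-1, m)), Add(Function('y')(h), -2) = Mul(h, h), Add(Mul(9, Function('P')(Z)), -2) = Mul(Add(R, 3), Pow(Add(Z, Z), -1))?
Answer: Rational(-23233, 18) ≈ -1290.7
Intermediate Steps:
Function('P')(Z) = Add(Rational(2, 9), Mul(Rational(5, 18), Pow(Z, -1))) (Function('P')(Z) = Add(Rational(2, 9), Mul(Rational(1, 9), Mul(Add(2, 3), Pow(Add(Z, Z), -1)))) = Add(Rational(2, 9), Mul(Rational(1, 9), Mul(5, Pow(Mul(2, Z), -1)))) = Add(Rational(2, 9), Mul(Rational(1, 9), Mul(5, Mul(Rational(1, 2), Pow(Z, -1))))) = Add(Rational(2, 9), Mul(Rational(1, 9), Mul(Rational(5, 2), Pow(Z, -1)))) = Add(Rational(2, 9), Mul(Rational(5, 18), Pow(Z, -1))))
Function('y')(h) = Add(2, Pow(h, 2)) (Function('y')(h) = Add(2, Mul(h, h)) = Add(2, Pow(h, 2)))
Function('A')(m) = Add(Rational(5, 18), Mul(Rational(-7, 9), m)) (Function('A')(m) = Add(Mul(m, Mul(Rational(1, 18), Pow(m, -1), Add(5, Mul(4, m)))), Mul(-1, m)) = Add(Add(Rational(5, 18), Mul(Rational(2, 9), m)), Mul(-1, m)) = Add(Rational(5, 18), Mul(Rational(-7, 9), m)))
Add(Add(241, -1518), Function('A')(Function('y')(-4))) = Add(Add(241, -1518), Add(Rational(5, 18), Mul(Rational(-7, 9), Add(2, Pow(-4, 2))))) = Add(-1277, Add(Rational(5, 18), Mul(Rational(-7, 9), Add(2, 16)))) = Add(-1277, Add(Rational(5, 18), Mul(Rational(-7, 9), 18))) = Add(-1277, Add(Rational(5, 18), -14)) = Add(-1277, Rational(-247, 18)) = Rational(-23233, 18)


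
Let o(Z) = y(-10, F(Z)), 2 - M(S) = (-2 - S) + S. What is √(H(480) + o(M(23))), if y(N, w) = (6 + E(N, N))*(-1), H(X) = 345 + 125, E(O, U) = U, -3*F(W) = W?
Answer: √474 ≈ 21.772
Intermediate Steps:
F(W) = -W/3
H(X) = 470
M(S) = 4 (M(S) = 2 - ((-2 - S) + S) = 2 - 1*(-2) = 2 + 2 = 4)
y(N, w) = -6 - N (y(N, w) = (6 + N)*(-1) = -6 - N)
o(Z) = 4 (o(Z) = -6 - 1*(-10) = -6 + 10 = 4)
√(H(480) + o(M(23))) = √(470 + 4) = √474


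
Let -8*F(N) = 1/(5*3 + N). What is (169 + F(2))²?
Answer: 528218289/18496 ≈ 28559.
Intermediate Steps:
F(N) = -1/(8*(15 + N)) (F(N) = -1/(8*(5*3 + N)) = -1/(8*(15 + N)))
(169 + F(2))² = (169 - 1/(120 + 8*2))² = (169 - 1/(120 + 16))² = (169 - 1/136)² = (22983/136)² = 528218289/18496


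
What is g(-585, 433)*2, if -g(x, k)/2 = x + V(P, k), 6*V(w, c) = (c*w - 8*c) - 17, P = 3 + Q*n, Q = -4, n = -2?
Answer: 4456/3 ≈ 1485.3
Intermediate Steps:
P = 11 (P = 3 - 4*(-2) = 3 + 8 = 11)
V(w, c) = -17/6 - 4*c/3 + c*w/6 (V(w, c) = ((c*w - 8*c) - 17)/6 = ((-8*c + c*w) - 17)/6 = (-17 - 8*c + c*w)/6 = -17/6 - 4*c/3 + c*w/6)
g(x, k) = 17/3 - k - 2*x (g(x, k) = -2*(x + (-17/6 - 4*k/3 + (⅙)*k*11)) = -2*(x + (-17/6 - 4*k/3 + 11*k/6)) = -2*(x + (-17/6 + k/2)) = -2*(-17/6 + x + k/2) = 17/3 - k - 2*x)
g(-585, 433)*2 = (17/3 - 1*433 - 2*(-585))*2 = (17/3 - 433 + 1170)*2 = (2228/3)*2 = 4456/3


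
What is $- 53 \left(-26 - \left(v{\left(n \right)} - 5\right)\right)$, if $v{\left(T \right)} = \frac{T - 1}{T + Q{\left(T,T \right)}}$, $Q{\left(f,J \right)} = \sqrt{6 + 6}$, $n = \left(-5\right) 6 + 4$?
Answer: $\frac{388119}{332} + \frac{1431 \sqrt{3}}{332} \approx 1176.5$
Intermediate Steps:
$n = -26$ ($n = -30 + 4 = -26$)
$Q{\left(f,J \right)} = 2 \sqrt{3}$ ($Q{\left(f,J \right)} = \sqrt{12} = 2 \sqrt{3}$)
$v{\left(T \right)} = \frac{-1 + T}{T + 2 \sqrt{3}}$ ($v{\left(T \right)} = \frac{T - 1}{T + 2 \sqrt{3}} = \frac{-1 + T}{T + 2 \sqrt{3}}$)
$- 53 \left(-26 - \left(v{\left(n \right)} - 5\right)\right) = - 53 \left(-26 - \left(\frac{-1 - 26}{-26 + 2 \sqrt{3}} - 5\right)\right) = - 53 \left(-26 - \left(\frac{1}{-26 + 2 \sqrt{3}} \left(-27\right) - 5\right)\right) = - 53 \left(-26 - \left(- \frac{27}{-26 + 2 \sqrt{3}} - 5\right)\right) = - 53 \left(-26 - \left(-5 - \frac{27}{-26 + 2 \sqrt{3}}\right)\right) = - 53 \left(-26 + \left(5 + \frac{27}{-26 + 2 \sqrt{3}}\right)\right) = - 53 \left(-21 + \frac{27}{-26 + 2 \sqrt{3}}\right) = 1113 - \frac{1431}{-26 + 2 \sqrt{3}}$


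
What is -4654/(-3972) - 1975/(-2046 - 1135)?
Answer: 11324537/6317466 ≈ 1.7926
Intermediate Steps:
-4654/(-3972) - 1975/(-2046 - 1135) = -4654*(-1/3972) - 1975/(-3181) = 2327/1986 - 1975*(-1/3181) = 2327/1986 + 1975/3181 = 11324537/6317466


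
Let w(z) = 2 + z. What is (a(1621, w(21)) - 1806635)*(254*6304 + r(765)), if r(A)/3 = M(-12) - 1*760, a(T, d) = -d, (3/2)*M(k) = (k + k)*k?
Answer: -2889771150896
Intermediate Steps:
M(k) = 4*k²/3 (M(k) = 2*((k + k)*k)/3 = 2*((2*k)*k)/3 = 2*(2*k²)/3 = 4*k²/3)
r(A) = -1704 (r(A) = 3*((4/3)*(-12)² - 1*760) = 3*((4/3)*144 - 760) = 3*(192 - 760) = 3*(-568) = -1704)
(a(1621, w(21)) - 1806635)*(254*6304 + r(765)) = (-(2 + 21) - 1806635)*(254*6304 - 1704) = (-1*23 - 1806635)*(1601216 - 1704) = (-23 - 1806635)*1599512 = -1806658*1599512 = -2889771150896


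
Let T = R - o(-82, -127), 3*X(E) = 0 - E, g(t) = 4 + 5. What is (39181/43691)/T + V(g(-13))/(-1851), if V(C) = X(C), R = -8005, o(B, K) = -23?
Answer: 324566885/215173543754 ≈ 0.0015084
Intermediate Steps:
g(t) = 9
X(E) = -E/3 (X(E) = (0 - E)/3 = (-E)/3 = -E/3)
V(C) = -C/3
T = -7982 (T = -8005 - 1*(-23) = -8005 + 23 = -7982)
(39181/43691)/T + V(g(-13))/(-1851) = (39181/43691)/(-7982) - ⅓*9/(-1851) = (39181*(1/43691))*(-1/7982) - 3*(-1/1851) = (39181/43691)*(-1/7982) + 1/617 = -39181/348741562 + 1/617 = 324566885/215173543754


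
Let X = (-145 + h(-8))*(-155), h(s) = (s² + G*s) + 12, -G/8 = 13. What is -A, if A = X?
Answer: 118265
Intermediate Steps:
G = -104 (G = -8*13 = -104)
h(s) = 12 + s² - 104*s (h(s) = (s² - 104*s) + 12 = 12 + s² - 104*s)
X = -118265 (X = (-145 + (12 + (-8)² - 104*(-8)))*(-155) = (-145 + (12 + 64 + 832))*(-155) = (-145 + 908)*(-155) = 763*(-155) = -118265)
A = -118265
-A = -1*(-118265) = 118265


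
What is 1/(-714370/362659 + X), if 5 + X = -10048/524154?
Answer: -95044582743/664264859021 ≈ -0.14308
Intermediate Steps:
X = -1315409/262077 (X = -5 - 10048/524154 = -5 - 10048*1/524154 = -5 - 5024/262077 = -1315409/262077 ≈ -5.0192)
1/(-714370/362659 + X) = 1/(-714370/362659 - 1315409/262077) = 1/(-664264859021/95044582743) = -95044582743/664264859021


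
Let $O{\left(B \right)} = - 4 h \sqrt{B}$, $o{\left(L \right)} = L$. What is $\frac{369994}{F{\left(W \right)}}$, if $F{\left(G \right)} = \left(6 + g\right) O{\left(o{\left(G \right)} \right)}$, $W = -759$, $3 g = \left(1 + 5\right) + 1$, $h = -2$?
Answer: $- \frac{184997 i \sqrt{759}}{25300} \approx - 201.45 i$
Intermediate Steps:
$g = \frac{7}{3}$ ($g = \frac{\left(1 + 5\right) + 1}{3} = \frac{6 + 1}{3} = \frac{1}{3} \cdot 7 = \frac{7}{3} \approx 2.3333$)
$O{\left(B \right)} = 8 \sqrt{B}$ ($O{\left(B \right)} = \left(-4\right) \left(-2\right) \sqrt{B} = 8 \sqrt{B}$)
$F{\left(G \right)} = \frac{200 \sqrt{G}}{3}$ ($F{\left(G \right)} = \left(6 + \frac{7}{3}\right) 8 \sqrt{G} = \frac{25 \cdot 8 \sqrt{G}}{3} = \frac{200 \sqrt{G}}{3}$)
$\frac{369994}{F{\left(W \right)}} = \frac{369994}{\frac{200}{3} \sqrt{-759}} = \frac{369994}{\frac{200}{3} i \sqrt{759}} = 369994 \left(- \frac{i \sqrt{759}}{50600}\right) = - \frac{184997 i \sqrt{759}}{25300}$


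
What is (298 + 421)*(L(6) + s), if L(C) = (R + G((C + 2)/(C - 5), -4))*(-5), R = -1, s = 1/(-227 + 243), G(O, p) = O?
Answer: -401921/16 ≈ -25120.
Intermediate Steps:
s = 1/16 ≈ 0.062500
L(C) = 5 - 5*(2 + C)/(-5 + C) (L(C) = (-1 + (C + 2)/(C - 5))*(-5) = (-1 + (2 + C)/(-5 + C))*(-5) = 5 - 5*(2 + C)/(-5 + C))
(298 + 421)*(L(6) + s) = (298 + 421)*(-35/(-5 + 6) + 1/16) = 719*(-35/1 + 1/16) = 719*(-35*1 + 1/16) = 719*(-35 + 1/16) = 719*(-559/16) = -401921/16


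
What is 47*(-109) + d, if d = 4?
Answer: -5119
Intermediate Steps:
47*(-109) + d = 47*(-109) + 4 = -5123 + 4 = -5119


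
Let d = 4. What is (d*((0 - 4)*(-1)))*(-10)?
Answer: -160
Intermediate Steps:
(d*((0 - 4)*(-1)))*(-10) = (4*((0 - 4)*(-1)))*(-10) = (4*(-4*(-1)))*(-10) = (4*4)*(-10) = 16*(-10) = -160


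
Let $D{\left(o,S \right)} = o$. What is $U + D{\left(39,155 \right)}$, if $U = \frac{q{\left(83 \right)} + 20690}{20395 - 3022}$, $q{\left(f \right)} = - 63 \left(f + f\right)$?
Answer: $\frac{687779}{17373} \approx 39.589$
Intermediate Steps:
$q{\left(f \right)} = - 126 f$ ($q{\left(f \right)} = - 63 \cdot 2 f = - 126 f$)
$U = \frac{10232}{17373}$ ($U = \frac{\left(-126\right) 83 + 20690}{20395 - 3022} = \frac{-10458 + 20690}{17373} = 10232 \cdot \frac{1}{17373} = \frac{10232}{17373} \approx 0.58896$)
$U + D{\left(39,155 \right)} = \frac{10232}{17373} + 39 = \frac{687779}{17373}$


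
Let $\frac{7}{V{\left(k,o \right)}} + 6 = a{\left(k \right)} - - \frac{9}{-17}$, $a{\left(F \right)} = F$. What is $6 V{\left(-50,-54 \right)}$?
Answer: $- \frac{714}{961} \approx -0.74298$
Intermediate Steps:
$V{\left(k,o \right)} = \frac{7}{- \frac{111}{17} + k}$ ($V{\left(k,o \right)} = \frac{7}{-6 + \left(k - - \frac{9}{-17}\right)} = \frac{7}{-6 + \left(k - \left(-9\right) \left(- \frac{1}{17}\right)\right)} = \frac{7}{-6 + \left(k - \frac{9}{17}\right)} = \frac{7}{-6 + \left(- \frac{9}{17} + k\right)} = \frac{7}{- \frac{111}{17} + k}$)
$6 V{\left(-50,-54 \right)} = 6 \frac{119}{-111 + 17 \left(-50\right)} = 6 \frac{119}{-111 - 850} = 6 \frac{119}{-961} = 6 \cdot 119 \left(- \frac{1}{961}\right) = 6 \left(- \frac{119}{961}\right) = - \frac{714}{961}$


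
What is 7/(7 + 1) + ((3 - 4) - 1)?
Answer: -9/8 ≈ -1.1250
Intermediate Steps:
7/(7 + 1) + ((3 - 4) - 1) = 7/8 + (-1 - 1) = 7*(⅛) - 2 = 7/8 - 2 = -9/8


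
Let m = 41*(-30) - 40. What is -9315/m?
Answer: 1863/254 ≈ 7.3346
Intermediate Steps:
m = -1270 (m = -1230 - 40 = -1270)
-9315/m = -9315/(-1270) = -9315*(-1/1270) = 1863/254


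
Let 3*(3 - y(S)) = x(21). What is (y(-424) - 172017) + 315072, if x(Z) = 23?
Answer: 429151/3 ≈ 1.4305e+5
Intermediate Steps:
y(S) = -14/3 (y(S) = 3 - 1/3*23 = 3 - 23/3 = -14/3)
(y(-424) - 172017) + 315072 = (-14/3 - 172017) + 315072 = -516065/3 + 315072 = 429151/3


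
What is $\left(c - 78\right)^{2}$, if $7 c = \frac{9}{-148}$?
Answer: $\frac{6531387489}{1073296} \approx 6085.4$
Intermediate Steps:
$c = - \frac{9}{1036}$ ($c = \frac{9 \frac{1}{-148}}{7} = \frac{9 \left(- \frac{1}{148}\right)}{7} = \frac{1}{7} \left(- \frac{9}{148}\right) = - \frac{9}{1036} \approx -0.0086873$)
$\left(c - 78\right)^{2} = \left(- \frac{9}{1036} - 78\right)^{2} = \left(- \frac{80817}{1036}\right)^{2} = \frac{6531387489}{1073296}$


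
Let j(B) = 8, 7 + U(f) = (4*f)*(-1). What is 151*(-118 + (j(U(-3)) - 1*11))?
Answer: -18271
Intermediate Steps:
U(f) = -7 - 4*f (U(f) = -7 + (4*f)*(-1) = -7 - 4*f)
151*(-118 + (j(U(-3)) - 1*11)) = 151*(-118 + (8 - 1*11)) = 151*(-118 + (8 - 11)) = 151*(-118 - 3) = 151*(-121) = -18271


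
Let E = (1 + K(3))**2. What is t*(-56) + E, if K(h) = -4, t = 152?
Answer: -8503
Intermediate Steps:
E = 9 (E = (1 - 4)**2 = (-3)**2 = 9)
t*(-56) + E = 152*(-56) + 9 = -8512 + 9 = -8503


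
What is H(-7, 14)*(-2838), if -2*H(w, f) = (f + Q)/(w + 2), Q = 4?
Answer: -25542/5 ≈ -5108.4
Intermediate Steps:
H(w, f) = -(4 + f)/(2*(2 + w)) (H(w, f) = -(f + 4)/(2*(w + 2)) = -(4 + f)/(2*(2 + w)))
H(-7, 14)*(-2838) = ((-4 - 1*14)/(2*(2 - 7)))*(-2838) = ((½)*(-4 - 14)/(-5))*(-2838) = ((½)*(-⅕)*(-18))*(-2838) = (9/5)*(-2838) = -25542/5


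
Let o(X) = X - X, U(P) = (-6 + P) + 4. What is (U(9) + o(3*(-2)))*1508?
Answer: 10556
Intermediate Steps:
U(P) = -2 + P
o(X) = 0
(U(9) + o(3*(-2)))*1508 = ((-2 + 9) + 0)*1508 = (7 + 0)*1508 = 7*1508 = 10556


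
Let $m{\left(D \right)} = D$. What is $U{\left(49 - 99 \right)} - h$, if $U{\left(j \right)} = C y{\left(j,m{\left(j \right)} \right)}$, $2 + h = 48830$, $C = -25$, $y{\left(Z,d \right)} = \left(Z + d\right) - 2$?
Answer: $-46278$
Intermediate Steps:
$y{\left(Z,d \right)} = -2 + Z + d$
$h = 48828$ ($h = -2 + 48830 = 48828$)
$U{\left(j \right)} = 50 - 50 j$ ($U{\left(j \right)} = - 25 \left(-2 + j + j\right) = - 25 \left(-2 + 2 j\right) = 50 - 50 j$)
$U{\left(49 - 99 \right)} - h = \left(50 - 50 \left(49 - 99\right)\right) - 48828 = \left(50 - -2500\right) - 48828 = \left(50 + 2500\right) - 48828 = 2550 - 48828 = -46278$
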